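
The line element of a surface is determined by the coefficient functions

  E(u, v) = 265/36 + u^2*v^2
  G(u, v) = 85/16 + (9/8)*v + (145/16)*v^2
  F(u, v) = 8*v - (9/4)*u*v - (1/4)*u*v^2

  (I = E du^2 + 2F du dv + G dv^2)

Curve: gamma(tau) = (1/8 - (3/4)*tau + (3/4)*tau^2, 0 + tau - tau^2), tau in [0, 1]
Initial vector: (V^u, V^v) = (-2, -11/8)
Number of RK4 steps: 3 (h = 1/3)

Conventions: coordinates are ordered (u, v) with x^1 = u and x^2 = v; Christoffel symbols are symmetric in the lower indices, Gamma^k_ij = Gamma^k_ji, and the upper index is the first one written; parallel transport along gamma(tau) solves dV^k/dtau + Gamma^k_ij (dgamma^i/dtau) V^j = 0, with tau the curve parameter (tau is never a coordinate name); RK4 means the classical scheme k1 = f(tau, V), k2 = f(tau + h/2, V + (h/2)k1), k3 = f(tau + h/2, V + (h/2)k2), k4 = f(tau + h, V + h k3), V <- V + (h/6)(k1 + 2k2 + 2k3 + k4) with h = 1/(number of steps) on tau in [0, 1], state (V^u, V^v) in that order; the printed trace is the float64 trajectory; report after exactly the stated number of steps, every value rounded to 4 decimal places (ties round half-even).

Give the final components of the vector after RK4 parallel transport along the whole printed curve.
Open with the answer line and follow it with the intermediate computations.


Answer: V^u = -2.0000, V^v = -1.3750

gamma'(tau) = (-3/4 + (3/2)*tau, 1 - 2*tau); f(tau, V)^k = -Gamma^k_ij(gamma(tau)) gamma'^i(tau) V^j; h = 1/3; intermediate values shown to 6 dp
curve data and Christoffel symbols at the stage parameters:
  tau = 0.000000: gamma = (0.125000, 0.000000), gamma' = (-0.750000, 1.000000); Gamma_uuu = 0.000000, Gamma_uuv = 0.000000, Gamma_uvv = 1.048585, Gamma_vuu = 0.000000, Gamma_vuv = 0.000000, Gamma_vvv = 0.105882
  tau = 0.166667: gamma = (0.020833, 0.138889), gamma' = (-0.500000, 0.666667); Gamma_uuu = 0.008750, Gamma_uuv = 0.000008, Gamma_uvv = 1.063023, Gamma_vuu = -0.057950, Gamma_vuv = -0.000002, Gamma_vvv = 0.114656
  tau = 0.333333: gamma = (-0.041667, 0.222222), gamma' = (-0.250000, 0.333333); Gamma_uuu = 0.022195, Gamma_uuv = 0.000057, Gamma_uvv = 1.073946, Gamma_vuu = -0.091957, Gamma_vuv = -0.000017, Gamma_vvv = 0.107192
  tau = 0.500000: gamma = (-0.062500, 0.250000), gamma' = (0.000000, 0.000000); Gamma_uuu = 0.028035, Gamma_uuv = 0.000146, Gamma_uvv = 1.078540, Gamma_vuu = -0.103274, Gamma_vuv = -0.000048, Gamma_vvv = 0.102607
  tau = 0.666667: gamma = (-0.041667, 0.222222), gamma' = (0.250000, -0.333333); Gamma_uuu = 0.022195, Gamma_uuv = 0.000057, Gamma_uvv = 1.073946, Gamma_vuu = -0.091957, Gamma_vuv = -0.000017, Gamma_vvv = 0.107192
  tau = 0.833333: gamma = (0.020833, 0.138889), gamma' = (0.500000, -0.666667); Gamma_uuu = 0.008750, Gamma_uuv = 0.000008, Gamma_uvv = 1.063023, Gamma_vuu = -0.057950, Gamma_vuv = -0.000002, Gamma_vvv = 0.114656
  tau = 1.000000: gamma = (0.125000, 0.000000), gamma' = (0.750000, -1.000000); Gamma_uuu = 0.000000, Gamma_uuv = 0.000000, Gamma_uvv = 1.048585, Gamma_vuu = 0.000000, Gamma_vuv = 0.000000, Gamma_vvv = 0.105882
step 0: V^u = -2.0000, V^v = -1.3750
step 1: k1 = (1.441804, 0.145588), k2 = (0.949548, 0.154234), k3 = (0.948168, 0.156501), k4 = (0.464220, 0.085974); V <- V + (h/6)(k1 + 2k2 + 2k3 + k4): V^u = -1.6833, V^v = -1.3276
step 2: k1 = (0.465933, 0.086129), k2 = (0.000000, 0.000000), k3 = (0.000000, 0.000000), k4 = (-0.465933, -0.086129); V <- V + (h/6)(k1 + 2k2 + 2k3 + k4): V^u = -1.6833, V^v = -1.3276
step 3: k1 = (-0.465933, -0.086129), k2 = (-0.943326, -0.153598), k3 = (-0.950948, -0.156763), k4 = (-1.446904, -0.146103); V <- V + (h/6)(k1 + 2k2 + 2k3 + k4): V^u = -2.0000, V^v = -1.3750


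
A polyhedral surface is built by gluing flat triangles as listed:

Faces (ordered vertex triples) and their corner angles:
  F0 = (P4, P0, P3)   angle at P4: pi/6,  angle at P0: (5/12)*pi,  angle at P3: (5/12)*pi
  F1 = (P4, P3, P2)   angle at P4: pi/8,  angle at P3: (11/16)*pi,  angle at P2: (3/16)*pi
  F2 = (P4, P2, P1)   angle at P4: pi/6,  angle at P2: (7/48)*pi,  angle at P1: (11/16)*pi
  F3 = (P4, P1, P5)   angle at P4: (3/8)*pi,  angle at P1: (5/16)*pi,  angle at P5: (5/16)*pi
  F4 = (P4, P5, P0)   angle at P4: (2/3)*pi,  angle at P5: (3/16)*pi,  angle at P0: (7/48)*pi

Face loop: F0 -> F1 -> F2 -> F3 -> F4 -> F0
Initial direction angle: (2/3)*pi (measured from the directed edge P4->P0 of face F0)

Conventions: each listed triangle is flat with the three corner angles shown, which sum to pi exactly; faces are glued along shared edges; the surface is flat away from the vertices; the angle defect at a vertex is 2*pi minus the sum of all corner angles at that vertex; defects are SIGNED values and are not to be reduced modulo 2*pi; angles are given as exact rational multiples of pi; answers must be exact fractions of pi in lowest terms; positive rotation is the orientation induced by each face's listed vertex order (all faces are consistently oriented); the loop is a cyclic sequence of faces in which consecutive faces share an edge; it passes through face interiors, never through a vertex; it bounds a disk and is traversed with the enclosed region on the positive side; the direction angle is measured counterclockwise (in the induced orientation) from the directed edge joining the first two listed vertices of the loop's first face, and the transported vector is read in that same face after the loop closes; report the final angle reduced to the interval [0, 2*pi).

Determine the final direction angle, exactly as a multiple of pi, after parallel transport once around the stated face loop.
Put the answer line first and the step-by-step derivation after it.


Answer: final direction angle = (7/6)*pi

enclosed vertex P4: corner angles sum to (3/2)*pi, defect = 2*pi - (3/2)*pi = pi/2
holonomy = initial angle + sum of enclosed defects (mod 2*pi), positive in the induced orientation
final angle = (2/3)*pi + pi/2 = (7/6)*pi (mod 2*pi)


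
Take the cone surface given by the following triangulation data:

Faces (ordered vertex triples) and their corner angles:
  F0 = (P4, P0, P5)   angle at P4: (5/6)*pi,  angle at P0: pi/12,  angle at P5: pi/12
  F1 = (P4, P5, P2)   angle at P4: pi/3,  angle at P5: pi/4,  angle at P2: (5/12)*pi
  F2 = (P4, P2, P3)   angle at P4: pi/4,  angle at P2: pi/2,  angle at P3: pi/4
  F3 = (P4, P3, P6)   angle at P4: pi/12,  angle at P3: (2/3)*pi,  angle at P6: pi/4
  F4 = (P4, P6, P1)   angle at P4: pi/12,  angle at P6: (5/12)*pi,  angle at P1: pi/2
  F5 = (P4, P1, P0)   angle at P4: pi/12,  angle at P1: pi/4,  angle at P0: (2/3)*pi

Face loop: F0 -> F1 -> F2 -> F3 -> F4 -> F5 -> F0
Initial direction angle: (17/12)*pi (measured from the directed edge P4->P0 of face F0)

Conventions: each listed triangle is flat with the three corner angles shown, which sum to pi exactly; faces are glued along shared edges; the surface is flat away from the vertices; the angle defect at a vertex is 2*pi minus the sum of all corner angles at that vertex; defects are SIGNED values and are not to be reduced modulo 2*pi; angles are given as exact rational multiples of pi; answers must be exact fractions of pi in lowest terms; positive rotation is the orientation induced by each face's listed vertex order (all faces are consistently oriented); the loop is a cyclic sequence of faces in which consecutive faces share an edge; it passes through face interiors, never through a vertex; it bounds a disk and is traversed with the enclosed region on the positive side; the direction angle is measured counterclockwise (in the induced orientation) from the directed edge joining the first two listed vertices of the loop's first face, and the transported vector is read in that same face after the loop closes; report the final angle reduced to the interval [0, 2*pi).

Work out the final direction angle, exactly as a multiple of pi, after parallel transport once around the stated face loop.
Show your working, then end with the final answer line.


enclosed vertex P4: corner angles sum to (5/3)*pi, defect = 2*pi - (5/3)*pi = pi/3
the rotation equals the total enclosed defect, so the final angle is initial + defects (mod 2*pi)
final angle = (17/12)*pi + pi/3 = (7/4)*pi (mod 2*pi)

Answer: final direction angle = (7/4)*pi


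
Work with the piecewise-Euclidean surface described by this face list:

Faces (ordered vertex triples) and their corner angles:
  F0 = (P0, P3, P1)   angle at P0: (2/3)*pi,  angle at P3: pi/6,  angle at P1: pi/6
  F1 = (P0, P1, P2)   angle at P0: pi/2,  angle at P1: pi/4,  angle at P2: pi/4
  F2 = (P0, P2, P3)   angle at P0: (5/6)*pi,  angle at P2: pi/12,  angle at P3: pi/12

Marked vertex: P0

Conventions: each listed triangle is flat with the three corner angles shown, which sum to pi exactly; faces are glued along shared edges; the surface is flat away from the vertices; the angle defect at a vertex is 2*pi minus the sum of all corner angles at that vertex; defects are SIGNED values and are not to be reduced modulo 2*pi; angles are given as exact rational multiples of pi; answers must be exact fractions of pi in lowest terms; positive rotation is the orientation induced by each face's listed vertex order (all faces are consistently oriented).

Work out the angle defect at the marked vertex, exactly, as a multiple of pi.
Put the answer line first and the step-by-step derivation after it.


Answer: defect(P0) = 0

Sum of corner angles at P0: 2*pi
defect = 2*pi - 2*pi


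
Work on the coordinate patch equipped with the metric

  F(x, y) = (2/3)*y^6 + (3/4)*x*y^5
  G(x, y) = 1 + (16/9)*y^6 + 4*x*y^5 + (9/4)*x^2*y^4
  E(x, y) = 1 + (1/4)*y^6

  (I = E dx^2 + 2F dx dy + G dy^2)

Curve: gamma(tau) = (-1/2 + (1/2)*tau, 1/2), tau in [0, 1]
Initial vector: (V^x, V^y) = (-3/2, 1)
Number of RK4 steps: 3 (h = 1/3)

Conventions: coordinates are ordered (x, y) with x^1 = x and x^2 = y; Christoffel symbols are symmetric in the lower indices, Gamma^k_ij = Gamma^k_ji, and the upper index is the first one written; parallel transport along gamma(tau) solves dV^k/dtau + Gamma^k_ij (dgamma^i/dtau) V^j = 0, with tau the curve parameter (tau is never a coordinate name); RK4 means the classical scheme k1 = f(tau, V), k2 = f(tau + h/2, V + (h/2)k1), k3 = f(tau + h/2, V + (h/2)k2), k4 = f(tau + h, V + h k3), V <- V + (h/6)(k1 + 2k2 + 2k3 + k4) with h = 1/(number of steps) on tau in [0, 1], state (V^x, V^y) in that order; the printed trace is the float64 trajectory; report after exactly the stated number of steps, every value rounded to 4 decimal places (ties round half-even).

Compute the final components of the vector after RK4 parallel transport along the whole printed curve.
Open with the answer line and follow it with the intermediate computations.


Answer: V^x = -1.5115, V^y = 0.9867

gamma'(tau) = (1/2, 0); f(tau, V)^k = -Gamma^k_ij(gamma(tau)) gamma'^i(tau) V^j; h = 1/3; intermediate values shown to 6 dp
curve data and Christoffel symbols at the stage parameters:
  tau = 0.000000: gamma = (-0.500000, 0.500000), gamma' = (0.500000, 0.000000); Gamma_xxx = 0.000000, Gamma_xxy = 0.023336, Gamma_xyy = 0.015557, Gamma_yxx = 0.000000, Gamma_yxy = -0.007779, Gamma_yyy = -0.005186
  tau = 0.166667: gamma = (-0.416667, 0.500000), gamma' = (0.500000, 0.000000); Gamma_xxx = 0.000000, Gamma_xxy = 0.023344, Gamma_xyy = 0.023344, Gamma_yxx = 0.000000, Gamma_yxy = 0.003891, Gamma_yyy = 0.003891
  tau = 0.333333: gamma = (-0.333333, 0.500000), gamma' = (0.500000, 0.000000); Gamma_xxx = 0.000000, Gamma_xxy = 0.023306, Gamma_xyy = 0.031075, Gamma_yxx = 0.000000, Gamma_yxy = 0.015537, Gamma_yyy = 0.020716
  tau = 0.500000: gamma = (-0.250000, 0.500000), gamma' = (0.500000, 0.000000); Gamma_xxx = 0.000000, Gamma_xxy = 0.023223, Gamma_xyy = 0.038706, Gamma_yxx = 0.000000, Gamma_yxy = 0.027094, Gamma_yyy = 0.045156
  tau = 0.666667: gamma = (-0.166667, 0.500000), gamma' = (0.500000, 0.000000); Gamma_xxx = 0.000000, Gamma_xxy = 0.023097, Gamma_xyy = 0.046193, Gamma_yxx = 0.000000, Gamma_yxy = 0.038494, Gamma_yyy = 0.076989
  tau = 0.833333: gamma = (-0.083333, 0.500000), gamma' = (0.500000, 0.000000); Gamma_xxx = 0.000000, Gamma_xxy = 0.022928, Gamma_xyy = 0.053498, Gamma_yxx = 0.000000, Gamma_yxy = 0.049676, Gamma_yyy = 0.115911
  tau = 1.000000: gamma = (0.000000, 0.500000), gamma' = (0.500000, 0.000000); Gamma_xxx = 0.000000, Gamma_xxy = 0.022718, Gamma_xyy = 0.060581, Gamma_yxx = 0.000000, Gamma_yxy = 0.060581, Gamma_yyy = 0.161548
step 0: V^x = -1.5000, V^y = 1.0000
step 1: k1 = (-0.011668, 0.003889), k2 = (-0.011679, -0.001947), k3 = (-0.011668, -0.001945), k4 = (-0.011645, -0.007764); V <- V + (h/6)(k1 + 2k2 + 2k3 + k4): V^x = -1.5039, V^y = 0.9994
step 2: k1 = (-0.011645, -0.007764), k2 = (-0.011589, -0.013521), k3 = (-0.011578, -0.013508), k4 = (-0.011489, -0.019148); V <- V + (h/6)(k1 + 2k2 + 2k3 + k4): V^x = -1.5077, V^y = 0.9949
step 3: k1 = (-0.011489, -0.019148), k2 = (-0.011368, -0.024631), k3 = (-0.011358, -0.024608), k4 = (-0.011207, -0.029886); V <- V + (h/6)(k1 + 2k2 + 2k3 + k4): V^x = -1.5115, V^y = 0.9867


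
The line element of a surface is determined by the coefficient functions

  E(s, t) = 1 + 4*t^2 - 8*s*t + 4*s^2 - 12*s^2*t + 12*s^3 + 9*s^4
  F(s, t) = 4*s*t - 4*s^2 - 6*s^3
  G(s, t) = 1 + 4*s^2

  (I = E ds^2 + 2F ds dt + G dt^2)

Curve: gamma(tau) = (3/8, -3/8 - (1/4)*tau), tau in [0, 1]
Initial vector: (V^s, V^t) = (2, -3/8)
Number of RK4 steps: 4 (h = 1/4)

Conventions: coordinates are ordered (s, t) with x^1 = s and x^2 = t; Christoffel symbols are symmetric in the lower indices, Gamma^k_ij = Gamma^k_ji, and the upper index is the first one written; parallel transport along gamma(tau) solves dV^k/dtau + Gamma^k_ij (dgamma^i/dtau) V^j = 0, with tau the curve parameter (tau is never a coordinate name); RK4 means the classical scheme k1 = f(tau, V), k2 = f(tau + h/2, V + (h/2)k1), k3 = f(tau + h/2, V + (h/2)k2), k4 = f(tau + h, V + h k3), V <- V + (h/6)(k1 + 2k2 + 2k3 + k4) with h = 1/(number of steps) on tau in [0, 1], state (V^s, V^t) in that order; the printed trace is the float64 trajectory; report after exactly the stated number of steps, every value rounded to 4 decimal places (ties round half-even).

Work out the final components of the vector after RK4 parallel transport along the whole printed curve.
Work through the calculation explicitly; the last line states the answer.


gamma'(tau) = (0, -1/4); f(tau, V)^k = -Gamma^k_ij(gamma(tau)) gamma'^i(tau) V^j; h = 1/4; intermediate values shown to 6 dp
curve data and Christoffel symbols at the stage parameters:
  tau = 0.000000: gamma = (0.375000, -0.375000), gamma' = (0.000000, -0.250000); Gamma_sss = 1.553997, Gamma_sst = -0.731293, Gamma_stt = 0.000000, Gamma_tss = -0.606438, Gamma_tst = 0.285383, Gamma_ttt = 0.000000
  tau = 0.125000: gamma = (0.375000, -0.406250), gamma' = (0.000000, -0.250000); Gamma_sss = 1.533313, Gamma_sst = -0.721559, Gamma_stt = 0.000000, Gamma_tss = -0.579520, Gamma_tst = 0.272715, Gamma_ttt = 0.000000
  tau = 0.250000: gamma = (0.375000, -0.437500), gamma' = (0.000000, -0.250000); Gamma_sss = 1.512330, Gamma_sst = -0.711685, Gamma_stt = 0.000000, Gamma_tss = -0.554136, Gamma_tst = 0.260770, Gamma_ttt = 0.000000
  tau = 0.375000: gamma = (0.375000, -0.468750), gamma' = (0.000000, -0.250000); Gamma_sss = 1.491168, Gamma_sst = -0.701726, Gamma_stt = 0.000000, Gamma_tss = -0.530193, Gamma_tst = 0.249503, Gamma_ttt = 0.000000
  tau = 0.500000: gamma = (0.375000, -0.500000), gamma' = (0.000000, -0.250000); Gamma_sss = 1.469927, Gamma_sst = -0.691730, Gamma_stt = 0.000000, Gamma_tss = -0.507601, Gamma_tst = 0.238871, Gamma_ttt = 0.000000
  tau = 0.625000: gamma = (0.375000, -0.531250), gamma' = (0.000000, -0.250000); Gamma_sss = 1.448695, Gamma_sst = -0.681739, Gamma_stt = 0.000000, Gamma_tss = -0.486275, Gamma_tst = 0.228835, Gamma_ttt = 0.000000
  tau = 0.750000: gamma = (0.375000, -0.562500), gamma' = (0.000000, -0.250000); Gamma_sss = 1.427541, Gamma_sst = -0.671784, Gamma_stt = 0.000000, Gamma_tss = -0.466136, Gamma_tst = 0.219358, Gamma_ttt = 0.000000
  tau = 0.875000: gamma = (0.375000, -0.593750), gamma' = (0.000000, -0.250000); Gamma_sss = 1.406527, Gamma_sst = -0.661895, Gamma_stt = 0.000000, Gamma_tss = -0.447108, Gamma_tst = 0.210404, Gamma_ttt = 0.000000
  tau = 1.000000: gamma = (0.375000, -0.625000), gamma' = (0.000000, -0.250000); Gamma_sss = 1.385703, Gamma_sst = -0.652095, Gamma_stt = 0.000000, Gamma_tss = -0.429121, Gamma_tst = 0.201939, Gamma_ttt = 0.000000
step 0: V^s = 2.0000, V^t = -0.3750
step 1: k1 = (-0.365646, 0.142691), k2 = (-0.352535, 0.133241), k3 = (-0.352830, 0.133353), k4 = (-0.340148, 0.124634); V <- V + (h/6)(k1 + 2k2 + 2k3 + k4): V^s = 1.9118, V^t = -0.3416
step 2: k1 = (-0.340152, 0.124636), k2 = (-0.327933, 0.116598), k3 = (-0.328201, 0.116694), k4 = (-0.316425, 0.109269); V <- V + (h/6)(k1 + 2k2 + 2k3 + k4): V^s = 1.8298, V^t = -0.3125
step 3: k1 = (-0.316428, 0.109270), k2 = (-0.305116, 0.102417), k3 = (-0.305357, 0.102497), k4 = (-0.294483, 0.096158); V <- V + (h/6)(k1 + 2k2 + 2k3 + k4): V^s = 1.7534, V^t = -0.2868
step 4: k1 = (-0.294485, 0.096158), k2 = (-0.284059, 0.090297), k3 = (-0.284274, 0.090365), k4 = (-0.274268, 0.084935); V <- V + (h/6)(k1 + 2k2 + 2k3 + k4): V^s = 1.6824, V^t = -0.2642

Answer: V^s = 1.6824, V^t = -0.2642


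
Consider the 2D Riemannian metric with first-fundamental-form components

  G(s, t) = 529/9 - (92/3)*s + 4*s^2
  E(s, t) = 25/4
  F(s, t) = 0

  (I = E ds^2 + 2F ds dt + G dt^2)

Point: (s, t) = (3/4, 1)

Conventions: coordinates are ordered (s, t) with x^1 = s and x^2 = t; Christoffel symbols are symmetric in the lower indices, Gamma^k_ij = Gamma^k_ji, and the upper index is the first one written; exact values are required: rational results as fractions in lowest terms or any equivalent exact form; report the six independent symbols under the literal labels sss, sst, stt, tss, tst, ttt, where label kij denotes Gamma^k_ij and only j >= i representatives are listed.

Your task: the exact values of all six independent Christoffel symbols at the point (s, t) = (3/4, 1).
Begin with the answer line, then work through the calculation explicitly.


Answer: Gamma_sss = 0, Gamma_sst = 0, Gamma_stt = 148/75, Gamma_tss = 0, Gamma_tst = -12/37, Gamma_ttt = 0

E = 25/4, F = 0, G = 1369/36 at the point
E_s = 0, E_t = 0, F_s = 0, F_t = 0, G_s = -74/3, G_t = 0
EG - F^2 = 34225/144;  g^inv = (144/34225) * [[1369/36, 0], [0, 25/4]]
first-kind symbols [ij,l] = (1/2)(d_i g_jl + d_j g_il - d_l g_ij): [ss,s] = E_s/2 = 0, [ss,t] = F_s - E_t/2 = 0, [st,s] = E_t/2 = 0, [st,t] = G_s/2 = -37/3, [tt,s] = F_t - G_s/2 = 37/3, [tt,t] = G_t/2 = 0
Gamma^s_ij = (G*[ij,s] - F*[ij,t])/(EG - F^2), Gamma^t_ij = (E*[ij,t] - F*[ij,s])/(EG - F^2)


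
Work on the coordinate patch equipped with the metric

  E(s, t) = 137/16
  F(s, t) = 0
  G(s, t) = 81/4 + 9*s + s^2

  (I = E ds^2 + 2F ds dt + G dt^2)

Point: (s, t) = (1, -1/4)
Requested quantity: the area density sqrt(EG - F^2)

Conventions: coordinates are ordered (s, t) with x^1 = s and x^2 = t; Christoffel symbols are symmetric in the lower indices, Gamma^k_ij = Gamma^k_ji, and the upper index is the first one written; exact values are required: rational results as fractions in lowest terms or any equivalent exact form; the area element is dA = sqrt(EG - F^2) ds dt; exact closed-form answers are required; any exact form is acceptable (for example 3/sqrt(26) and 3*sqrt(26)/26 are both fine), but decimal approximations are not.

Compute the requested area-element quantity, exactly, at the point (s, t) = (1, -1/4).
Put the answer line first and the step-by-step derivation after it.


Answer: sqrt(EG - F^2) = 11*sqrt(137)/8

E = 137/16, F = 0, G = 121/4; EG - F^2 = 16577/64


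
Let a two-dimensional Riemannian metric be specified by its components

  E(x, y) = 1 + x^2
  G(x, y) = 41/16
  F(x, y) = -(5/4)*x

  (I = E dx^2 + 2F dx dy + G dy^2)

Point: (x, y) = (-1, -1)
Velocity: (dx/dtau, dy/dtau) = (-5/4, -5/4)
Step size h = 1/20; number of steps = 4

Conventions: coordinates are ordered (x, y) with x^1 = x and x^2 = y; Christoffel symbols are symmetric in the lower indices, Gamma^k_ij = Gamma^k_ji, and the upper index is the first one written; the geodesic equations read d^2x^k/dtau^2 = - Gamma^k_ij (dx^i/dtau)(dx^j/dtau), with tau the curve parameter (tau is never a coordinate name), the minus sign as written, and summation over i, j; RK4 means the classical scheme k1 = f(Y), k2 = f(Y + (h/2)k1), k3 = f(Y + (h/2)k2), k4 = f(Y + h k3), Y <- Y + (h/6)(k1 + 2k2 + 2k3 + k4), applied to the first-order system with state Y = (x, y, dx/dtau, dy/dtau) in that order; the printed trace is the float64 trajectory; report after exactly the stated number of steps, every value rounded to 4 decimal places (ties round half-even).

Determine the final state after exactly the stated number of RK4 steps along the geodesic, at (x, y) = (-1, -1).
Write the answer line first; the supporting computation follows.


Answer: x = -1.2414, y = -1.2400, dx/dtau = -1.1647, dy/dtau = -1.1545

f(Y) = (dx/dtau, dy/dtau, -Gamma^x_ij Y'^i Y'^j, -Gamma^y_ij Y'^i Y'^j) with the Gammas evaluated at the stage position; h = 0.050000; intermediate values shown to 6 dp
step 0: x = -1.0000, y = -1.0000, dx/dtau = -1.2500, dy/dtau = -1.2500
step 1:
  k1: at (x, y) = (-1.000000, -1.000000), (dx/dtau, dy/dtau) = (-1.250000, -1.250000); Gamma_xxx = -0.280702, Gamma_xxy = 0.000000, Gamma_xyy = 0.000000, Gamma_yxx = -0.350877, Gamma_yxy = 0.000000, Gamma_yyy = 0.000000; k1 = (-1.250000, -1.250000, 0.438596, 0.548246)
  k2: at (x, y) = (-1.031250, -1.031250), (dx/dtau, dy/dtau) = (-1.239035, -1.236294); Gamma_xxx = -0.284406, Gamma_xxy = 0.000000, Gamma_xyy = 0.000000, Gamma_yxx = -0.344735, Gamma_yxy = 0.000000, Gamma_yyy = 0.000000; k2 = (-1.239035, -1.236294, 0.436623, 0.529239)
  k3: at (x, y) = (-1.030976, -1.030907), (dx/dtau, dy/dtau) = (-1.239084, -1.236769); Gamma_xxx = -0.284375, Gamma_xxy = 0.000000, Gamma_xyy = 0.000000, Gamma_yxx = -0.344788, Gamma_yxy = 0.000000, Gamma_yyy = 0.000000; k3 = (-1.239084, -1.236769, 0.436609, 0.529364)
  k4: at (x, y) = (-1.061954, -1.061838), (dx/dtau, dy/dtau) = (-1.228170, -1.223532); Gamma_xxx = -0.287773, Gamma_xxy = 0.000000, Gamma_xyy = 0.000000, Gamma_yxx = -0.338731, Gamma_yxy = 0.000000, Gamma_yyy = 0.000000; k4 = (-1.228170, -1.223532, 0.434077, 0.510942)
  Y <- Y + (h/6)(k1 + 2k2 + 2k3 + k4): x = -1.0620, y = -1.0618, dx/dtau = -1.2282, dy/dtau = -1.2235
step 2:
  k1: at (x, y) = (-1.061953, -1.061830), (dx/dtau, dy/dtau) = (-1.228174, -1.223530); Gamma_xxx = -0.287773, Gamma_xxy = 0.000000, Gamma_xyy = 0.000000, Gamma_yxx = -0.338731, Gamma_yxy = 0.000000, Gamma_yyy = 0.000000; k1 = (-1.228174, -1.223530, 0.434080, 0.510945)
  k2: at (x, y) = (-1.092658, -1.092419), (dx/dtau, dy/dtau) = (-1.217322, -1.210756); Gamma_xxx = -0.290879, Gamma_xxy = 0.000000, Gamma_xyy = 0.000000, Gamma_yxx = -0.332765, Gamma_yxy = 0.000000, Gamma_yyy = 0.000000; k2 = (-1.217322, -1.210756, 0.431045, 0.493116)
  k3: at (x, y) = (-1.092386, -1.092099), (dx/dtau, dy/dtau) = (-1.217398, -1.211202); Gamma_xxx = -0.290853, Gamma_xxy = 0.000000, Gamma_xyy = 0.000000, Gamma_yxx = -0.332818, Gamma_yxy = 0.000000, Gamma_yyy = 0.000000; k3 = (-1.217398, -1.211202, 0.431060, 0.493255)
  k4: at (x, y) = (-1.122823, -1.122391), (dx/dtau, dy/dtau) = (-1.206621, -1.198867); Gamma_xxx = -0.293684, Gamma_xxy = 0.000000, Gamma_xyy = 0.000000, Gamma_yxx = -0.326948, Gamma_yxy = 0.000000, Gamma_yyy = 0.000000; k4 = (-1.206621, -1.198867, 0.427585, 0.476015)
  Y <- Y + (h/6)(k1 + 2k2 + 2k3 + k4): x = -1.1228, y = -1.1224, dx/dtau = -1.2066, dy/dtau = -1.1989
step 3:
  k1: at (x, y) = (-1.122822, -1.122383), (dx/dtau, dy/dtau) = (-1.206625, -1.198866); Gamma_xxx = -0.293684, Gamma_xxy = 0.000000, Gamma_xyy = 0.000000, Gamma_yxx = -0.326949, Gamma_yxy = 0.000000, Gamma_yyy = 0.000000; k1 = (-1.206625, -1.198866, 0.427588, 0.476019)
  k2: at (x, y) = (-1.152988, -1.152355), (dx/dtau, dy/dtau) = (-1.195935, -1.186965); Gamma_xxx = -0.296255, Gamma_xxy = 0.000000, Gamma_xyy = 0.000000, Gamma_yxx = -0.321181, Gamma_yxy = 0.000000, Gamma_yyy = 0.000000; k2 = (-1.195935, -1.186965, 0.423721, 0.459373)
  k3: at (x, y) = (-1.152720, -1.152057), (dx/dtau, dy/dtau) = (-1.196032, -1.187382); Gamma_xxx = -0.296233, Gamma_xxy = 0.000000, Gamma_xyy = 0.000000, Gamma_yxx = -0.321232, Gamma_yxy = 0.000000, Gamma_yyy = 0.000000; k3 = (-1.196032, -1.187382, 0.423759, 0.459520)
  k4: at (x, y) = (-1.182624, -1.181752), (dx/dtau, dy/dtau) = (-1.185437, -1.175890); Gamma_xxx = -0.298559, Gamma_xxy = 0.000000, Gamma_xyy = 0.000000, Gamma_yxx = -0.315569, Gamma_yxy = 0.000000, Gamma_yyy = 0.000000; k4 = (-1.185437, -1.175890, 0.419554, 0.443457)
  Y <- Y + (h/6)(k1 + 2k2 + 2k3 + k4): x = -1.1826, y = -1.1817, dx/dtau = -1.1854, dy/dtau = -1.1759
step 4:
  k1: at (x, y) = (-1.182622, -1.181745), (dx/dtau, dy/dtau) = (-1.185441, -1.175889); Gamma_xxx = -0.298559, Gamma_xxy = 0.000000, Gamma_xyy = 0.000000, Gamma_yxx = -0.315569, Gamma_yxy = 0.000000, Gamma_yyy = 0.000000; k1 = (-1.185441, -1.175889, 0.419556, 0.443460)
  k2: at (x, y) = (-1.212258, -1.211142), (dx/dtau, dy/dtau) = (-1.174952, -1.164802); Gamma_xxx = -0.300654, Gamma_xxy = 0.000000, Gamma_xyy = 0.000000, Gamma_yxx = -0.310015, Gamma_yxy = 0.000000, Gamma_yyy = 0.000000; k2 = (-1.174952, -1.164802, 0.415056, 0.427979)
  k3: at (x, y) = (-1.211996, -1.210865), (dx/dtau, dy/dtau) = (-1.175064, -1.165189); Gamma_xxx = -0.300636, Gamma_xxy = 0.000000, Gamma_xyy = 0.000000, Gamma_yxx = -0.310063, Gamma_yxy = 0.000000, Gamma_yyy = 0.000000; k3 = (-1.175064, -1.165189, 0.415112, 0.428128)
  k4: at (x, y) = (-1.241375, -1.240005), (dx/dtau, dy/dtau) = (-1.164685, -1.154482); Gamma_xxx = -0.302515, Gamma_xxy = 0.000000, Gamma_xyy = 0.000000, Gamma_yxx = -0.304617, Gamma_yxy = 0.000000, Gamma_yyy = 0.000000; k4 = (-1.164685, -1.154482, 0.410359, 0.413210)
  Y <- Y + (h/6)(k1 + 2k2 + 2k3 + k4): x = -1.2414, y = -1.2400, dx/dtau = -1.1647, dy/dtau = -1.1545


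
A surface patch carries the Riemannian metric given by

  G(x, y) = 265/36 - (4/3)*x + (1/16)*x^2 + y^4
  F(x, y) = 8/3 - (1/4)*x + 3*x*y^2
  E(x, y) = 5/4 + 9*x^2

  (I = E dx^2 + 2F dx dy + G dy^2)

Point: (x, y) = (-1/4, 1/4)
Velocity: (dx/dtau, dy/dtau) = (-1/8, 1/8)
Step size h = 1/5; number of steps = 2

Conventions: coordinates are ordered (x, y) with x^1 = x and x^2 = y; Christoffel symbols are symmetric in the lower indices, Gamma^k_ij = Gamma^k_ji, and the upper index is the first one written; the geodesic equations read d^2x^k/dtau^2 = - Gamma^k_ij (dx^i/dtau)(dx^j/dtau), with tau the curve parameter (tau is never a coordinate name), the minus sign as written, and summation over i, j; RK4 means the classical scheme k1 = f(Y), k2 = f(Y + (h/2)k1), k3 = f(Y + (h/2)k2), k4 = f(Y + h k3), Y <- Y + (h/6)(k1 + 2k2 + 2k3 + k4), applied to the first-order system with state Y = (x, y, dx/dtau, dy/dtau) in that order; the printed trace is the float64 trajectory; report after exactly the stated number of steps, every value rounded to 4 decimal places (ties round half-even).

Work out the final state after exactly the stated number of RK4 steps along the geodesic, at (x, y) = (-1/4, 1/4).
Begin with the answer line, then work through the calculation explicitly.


Answer: x = -0.2969, y = 0.2987, dx/dtau = -0.1101, dy/dtau = 0.1188

f(Y) = (dx/dtau, dy/dtau, -Gamma^x_ij Y'^i Y'^j, -Gamma^y_ij Y'^i Y'^j) with the Gammas evaluated at the stage position; h = 0.200000; intermediate values shown to 6 dp
step 0: x = -0.2500, y = 0.2500, dx/dtau = -0.1250, dy/dtau = 0.1250
step 1:
  k1: at (x, y) = (-0.250000, 0.250000), (dx/dtau, dy/dtau) = (-0.125000, 0.125000); Gamma_xxx = -2.536701, Gamma_xxy = 0.270499, Gamma_xyy = 0.337442, Gamma_yxx = 0.875285, Gamma_yxy = -0.182784, Gamma_yyy = -0.113456; k1 = (-0.125000, 0.125000, 0.042817, -0.017616)
  k2: at (x, y) = (-0.262500, 0.262500), (dx/dtau, dy/dtau) = (-0.120718, 0.123238); Gamma_xxx = -2.494189, Gamma_xxy = 0.251757, Gamma_xyy = 0.273153, Gamma_yxx = 0.859596, Gamma_yxy = -0.175810, Gamma_yyy = -0.090067; k2 = (-0.120718, 0.123238, 0.039690, -0.016390)
  k3: at (x, y) = (-0.262072, 0.262324), (dx/dtau, dy/dtau) = (-0.121031, 0.123361); Gamma_xxx = -2.495641, Gamma_xxy = 0.252343, Gamma_xyy = 0.274783, Gamma_yxx = 0.860148, Gamma_yxy = -0.176026, Gamma_yyy = -0.090651; k3 = (-0.121031, 0.123361, 0.039911, -0.016477)
  k4: at (x, y) = (-0.274206, 0.274672), (dx/dtau, dy/dtau) = (-0.117018, 0.121705); Gamma_xxx = -2.452001, Gamma_xxy = 0.235516, Gamma_xyy = 0.216905, Gamma_yxx = 0.844103, Gamma_yxy = -0.169750, Gamma_yyy = -0.069584; k4 = (-0.117018, 0.121705, 0.037071, -0.015363)
  Y <- Y + (h/6)(k1 + 2k2 + 2k3 + k4): x = -0.2742, y = 0.2747, dx/dtau = -0.1170, dy/dtau = 0.1217
step 2:
  k1: at (x, y) = (-0.274184, 0.274663), (dx/dtau, dy/dtau) = (-0.117030, 0.121710); Gamma_xxx = -2.452080, Gamma_xxy = 0.235544, Gamma_xyy = 0.216981, Gamma_yxx = 0.844133, Gamma_yxy = -0.169760, Gamma_yyy = -0.069611; k1 = (-0.117030, 0.121710, 0.037080, -0.015366)
  k2: at (x, y) = (-0.285887, 0.286834), (dx/dtau, dy/dtau) = (-0.113322, 0.120173); Gamma_xxx = -2.408389, Gamma_xxy = 0.220522, Gamma_xyy = 0.165078, Gamma_yxx = 0.828120, Gamma_yxy = -0.164143, Gamma_yyy = -0.050703; k2 = (-0.113322, 0.120173, 0.034551, -0.014373)
  k3: at (x, y) = (-0.285516, 0.286681), (dx/dtau, dy/dtau) = (-0.113575, 0.120272); Gamma_xxx = -2.409736, Gamma_xxy = 0.220953, Gamma_xyy = 0.166237, Gamma_yxx = 0.828628, Gamma_yxy = -0.164302, Gamma_yyy = -0.051117; k3 = (-0.113575, 0.120272, 0.034716, -0.014438)
  k4: at (x, y) = (-0.296899, 0.298718), (dx/dtau, dy/dtau) = (-0.110087, 0.118822); Gamma_xxx = -2.366286, Gamma_xxy = 0.207362, Gamma_xyy = 0.119129, Gamma_yxx = 0.812741, Gamma_yxy = -0.159206, Gamma_yyy = -0.033941; k4 = (-0.110087, 0.118822, 0.032420, -0.013536)
  Y <- Y + (h/6)(k1 + 2k2 + 2k3 + k4): x = -0.2969, y = 0.2987, dx/dtau = -0.1101, dy/dtau = 0.1188


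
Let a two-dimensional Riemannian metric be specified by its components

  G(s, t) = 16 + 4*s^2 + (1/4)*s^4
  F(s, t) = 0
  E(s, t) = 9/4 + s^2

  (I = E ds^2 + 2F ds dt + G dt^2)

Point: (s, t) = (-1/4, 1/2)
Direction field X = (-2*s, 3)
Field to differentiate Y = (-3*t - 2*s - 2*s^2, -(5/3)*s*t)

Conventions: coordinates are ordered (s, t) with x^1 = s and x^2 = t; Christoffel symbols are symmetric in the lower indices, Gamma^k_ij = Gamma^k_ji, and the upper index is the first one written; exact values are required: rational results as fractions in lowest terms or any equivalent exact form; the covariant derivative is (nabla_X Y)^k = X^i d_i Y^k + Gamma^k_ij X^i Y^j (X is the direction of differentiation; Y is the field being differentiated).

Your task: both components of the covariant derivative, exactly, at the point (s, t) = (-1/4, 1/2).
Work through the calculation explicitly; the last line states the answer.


E = 37/16, F = 0, G = 16641/1024 at the point
E_s = -1/2, E_t = 0, F_s = 0, F_t = 0, G_s = -129/64, G_t = 0
EG - F^2 = 615717/16384;  g^inv = (16384/615717) * [[16641/1024, 0], [0, 37/16]]
first-kind symbols [ij,l] = (1/2)(d_i g_jl + d_j g_il - d_l g_ij): [ss,s] = E_s/2 = -1/4, [ss,t] = F_s - E_t/2 = 0, [st,s] = E_t/2 = 0, [st,t] = G_s/2 = -129/128, [tt,s] = F_t - G_s/2 = 129/128, [tt,t] = G_t/2 = 0
Gamma^s_ij = (G*[ij,s] - F*[ij,t])/(EG - F^2), Gamma^t_ij = (E*[ij,t] - F*[ij,s])/(EG - F^2)
Gamma_sss = -4/37, Gamma_sst = 0, Gamma_stt = 129/296, Gamma_tss = 0, Gamma_tst = -8/129, Gamma_ttt = 0
X = (1/2, 3), Y = (-9/8, 5/24) at the point

Answer: (nabla_X Y)^s = -21707/2368, (nabla_X Y)^t = 401/387


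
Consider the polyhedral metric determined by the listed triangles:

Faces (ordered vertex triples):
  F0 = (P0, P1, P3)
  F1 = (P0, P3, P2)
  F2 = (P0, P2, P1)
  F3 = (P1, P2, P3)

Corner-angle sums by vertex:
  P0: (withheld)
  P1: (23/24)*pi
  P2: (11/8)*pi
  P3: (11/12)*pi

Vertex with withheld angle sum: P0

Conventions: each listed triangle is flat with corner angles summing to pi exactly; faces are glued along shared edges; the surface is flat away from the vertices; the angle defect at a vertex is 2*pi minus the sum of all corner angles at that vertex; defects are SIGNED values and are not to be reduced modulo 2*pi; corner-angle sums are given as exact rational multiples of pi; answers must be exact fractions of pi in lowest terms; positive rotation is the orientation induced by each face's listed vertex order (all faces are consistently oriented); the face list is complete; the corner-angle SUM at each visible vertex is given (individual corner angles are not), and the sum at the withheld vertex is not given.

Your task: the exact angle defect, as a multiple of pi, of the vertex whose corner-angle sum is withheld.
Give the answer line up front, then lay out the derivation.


Answer: defect(P0) = (5/4)*pi

V = 4, E = 6, F = 4; chi = V - E + F = 2
Gauss-Bonnet: total defect = 2*pi*chi = 4*pi; visible defects sum to (11/4)*pi


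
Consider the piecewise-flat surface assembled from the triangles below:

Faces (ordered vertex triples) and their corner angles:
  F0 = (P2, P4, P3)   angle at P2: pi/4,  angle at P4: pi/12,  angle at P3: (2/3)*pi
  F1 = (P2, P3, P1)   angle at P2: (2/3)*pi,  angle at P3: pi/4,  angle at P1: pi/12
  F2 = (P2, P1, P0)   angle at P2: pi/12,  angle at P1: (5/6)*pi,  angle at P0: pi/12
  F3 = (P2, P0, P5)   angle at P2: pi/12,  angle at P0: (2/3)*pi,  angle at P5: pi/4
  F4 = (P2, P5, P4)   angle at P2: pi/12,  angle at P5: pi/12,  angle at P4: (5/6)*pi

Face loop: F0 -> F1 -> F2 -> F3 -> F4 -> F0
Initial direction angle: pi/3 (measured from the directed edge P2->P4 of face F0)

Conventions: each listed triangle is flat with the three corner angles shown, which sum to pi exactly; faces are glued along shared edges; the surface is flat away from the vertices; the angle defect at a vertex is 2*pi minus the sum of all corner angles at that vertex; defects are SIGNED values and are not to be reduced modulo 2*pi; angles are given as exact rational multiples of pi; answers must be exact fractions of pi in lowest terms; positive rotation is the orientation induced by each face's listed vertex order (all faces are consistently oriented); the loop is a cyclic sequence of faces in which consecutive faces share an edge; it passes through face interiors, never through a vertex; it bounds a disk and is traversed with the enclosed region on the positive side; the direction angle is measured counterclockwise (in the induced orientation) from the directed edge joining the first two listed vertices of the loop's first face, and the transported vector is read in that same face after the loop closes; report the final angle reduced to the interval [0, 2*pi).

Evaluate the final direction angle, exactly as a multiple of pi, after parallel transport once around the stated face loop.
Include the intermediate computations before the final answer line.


enclosed vertex P2: corner angles sum to (7/6)*pi, defect = 2*pi - (7/6)*pi = (5/6)*pi
adding the enclosed defects to the starting angle (mod 2*pi, induced orientation) gives the holonomy
final angle = pi/3 + (5/6)*pi = (7/6)*pi (mod 2*pi)

Answer: final direction angle = (7/6)*pi


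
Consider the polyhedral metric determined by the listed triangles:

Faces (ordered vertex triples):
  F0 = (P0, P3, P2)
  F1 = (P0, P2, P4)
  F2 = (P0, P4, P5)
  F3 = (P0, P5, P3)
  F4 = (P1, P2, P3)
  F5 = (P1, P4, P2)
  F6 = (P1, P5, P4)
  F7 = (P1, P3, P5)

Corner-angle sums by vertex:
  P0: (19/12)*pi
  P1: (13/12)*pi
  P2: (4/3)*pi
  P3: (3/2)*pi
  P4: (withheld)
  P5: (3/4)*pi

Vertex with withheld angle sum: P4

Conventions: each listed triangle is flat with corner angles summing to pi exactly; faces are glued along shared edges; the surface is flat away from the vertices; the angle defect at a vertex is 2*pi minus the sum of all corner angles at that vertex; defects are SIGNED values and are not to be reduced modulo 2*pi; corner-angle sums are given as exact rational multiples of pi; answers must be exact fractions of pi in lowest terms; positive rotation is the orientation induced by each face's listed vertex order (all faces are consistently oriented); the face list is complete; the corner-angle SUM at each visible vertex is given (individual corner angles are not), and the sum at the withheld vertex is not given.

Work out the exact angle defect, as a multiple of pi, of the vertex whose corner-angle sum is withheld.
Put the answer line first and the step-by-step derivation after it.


Answer: defect(P4) = pi/4

V = 6, E = 12, F = 8; chi = V - E + F = 2
Gauss-Bonnet: total defect = 2*pi*chi = 4*pi; visible defects sum to (15/4)*pi


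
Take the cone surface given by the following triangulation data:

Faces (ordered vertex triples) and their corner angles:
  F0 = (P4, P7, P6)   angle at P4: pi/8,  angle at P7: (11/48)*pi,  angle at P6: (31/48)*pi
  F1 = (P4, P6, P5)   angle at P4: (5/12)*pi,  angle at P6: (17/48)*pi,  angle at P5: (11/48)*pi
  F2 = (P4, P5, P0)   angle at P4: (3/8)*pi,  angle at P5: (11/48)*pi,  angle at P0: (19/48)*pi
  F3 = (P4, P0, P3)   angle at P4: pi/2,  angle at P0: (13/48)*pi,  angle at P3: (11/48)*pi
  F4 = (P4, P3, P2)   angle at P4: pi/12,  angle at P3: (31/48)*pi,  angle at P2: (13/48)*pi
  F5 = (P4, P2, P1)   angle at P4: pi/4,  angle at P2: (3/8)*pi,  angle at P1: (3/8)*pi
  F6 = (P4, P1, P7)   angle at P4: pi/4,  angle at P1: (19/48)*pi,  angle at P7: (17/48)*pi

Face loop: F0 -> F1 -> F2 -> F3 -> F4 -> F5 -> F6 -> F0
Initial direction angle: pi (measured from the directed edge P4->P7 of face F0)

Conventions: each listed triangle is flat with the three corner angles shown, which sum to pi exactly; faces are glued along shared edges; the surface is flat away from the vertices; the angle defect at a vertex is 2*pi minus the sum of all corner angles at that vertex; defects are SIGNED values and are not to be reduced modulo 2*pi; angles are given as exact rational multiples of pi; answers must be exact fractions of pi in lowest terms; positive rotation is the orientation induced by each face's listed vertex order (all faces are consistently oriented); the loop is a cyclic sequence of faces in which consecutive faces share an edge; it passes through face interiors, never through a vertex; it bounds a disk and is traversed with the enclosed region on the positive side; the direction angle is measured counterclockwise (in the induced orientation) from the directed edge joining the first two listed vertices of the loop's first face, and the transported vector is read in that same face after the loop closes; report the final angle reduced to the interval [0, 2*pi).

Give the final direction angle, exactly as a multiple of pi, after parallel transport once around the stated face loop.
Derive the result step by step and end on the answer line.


enclosed vertex P4: corner angles sum to 2*pi, defect = 2*pi - 2*pi = 0
final direction = starting direction + enclosed defect total, reduced mod 2*pi (induced orientation)
final angle = pi + 0 = pi (mod 2*pi)

Answer: final direction angle = pi


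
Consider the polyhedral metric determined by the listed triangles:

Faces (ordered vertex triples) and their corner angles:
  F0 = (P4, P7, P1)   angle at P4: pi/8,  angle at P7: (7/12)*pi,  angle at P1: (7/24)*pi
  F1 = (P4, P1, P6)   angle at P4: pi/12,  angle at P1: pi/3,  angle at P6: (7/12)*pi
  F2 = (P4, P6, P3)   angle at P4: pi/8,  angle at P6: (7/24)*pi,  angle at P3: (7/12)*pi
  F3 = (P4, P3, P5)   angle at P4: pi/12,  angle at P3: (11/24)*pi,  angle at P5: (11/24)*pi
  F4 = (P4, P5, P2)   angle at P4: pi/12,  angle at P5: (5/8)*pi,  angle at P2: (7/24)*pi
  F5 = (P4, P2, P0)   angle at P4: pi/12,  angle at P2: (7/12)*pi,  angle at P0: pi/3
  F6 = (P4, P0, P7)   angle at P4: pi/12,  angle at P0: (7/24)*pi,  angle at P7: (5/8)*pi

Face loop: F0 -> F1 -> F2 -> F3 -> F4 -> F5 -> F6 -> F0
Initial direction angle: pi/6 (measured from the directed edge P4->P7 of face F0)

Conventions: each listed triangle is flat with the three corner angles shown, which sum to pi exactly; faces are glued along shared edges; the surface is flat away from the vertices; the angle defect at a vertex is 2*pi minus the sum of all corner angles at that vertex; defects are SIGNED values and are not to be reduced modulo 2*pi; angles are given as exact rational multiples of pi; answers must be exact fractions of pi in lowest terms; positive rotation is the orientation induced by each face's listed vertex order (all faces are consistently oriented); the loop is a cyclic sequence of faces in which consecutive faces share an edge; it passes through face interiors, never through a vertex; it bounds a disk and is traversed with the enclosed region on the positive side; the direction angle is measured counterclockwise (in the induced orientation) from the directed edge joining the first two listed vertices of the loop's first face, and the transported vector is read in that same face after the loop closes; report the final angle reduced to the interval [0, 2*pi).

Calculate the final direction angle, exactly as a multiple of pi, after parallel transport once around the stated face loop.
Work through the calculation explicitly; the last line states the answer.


enclosed vertex P4: corner angles sum to (2/3)*pi, defect = 2*pi - (2/3)*pi = (4/3)*pi
by Gauss-Bonnet the loop rotates the vector by the enclosed defect sum (positive orientation, mod 2*pi)
final angle = pi/6 + (4/3)*pi = (3/2)*pi (mod 2*pi)

Answer: final direction angle = (3/2)*pi
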